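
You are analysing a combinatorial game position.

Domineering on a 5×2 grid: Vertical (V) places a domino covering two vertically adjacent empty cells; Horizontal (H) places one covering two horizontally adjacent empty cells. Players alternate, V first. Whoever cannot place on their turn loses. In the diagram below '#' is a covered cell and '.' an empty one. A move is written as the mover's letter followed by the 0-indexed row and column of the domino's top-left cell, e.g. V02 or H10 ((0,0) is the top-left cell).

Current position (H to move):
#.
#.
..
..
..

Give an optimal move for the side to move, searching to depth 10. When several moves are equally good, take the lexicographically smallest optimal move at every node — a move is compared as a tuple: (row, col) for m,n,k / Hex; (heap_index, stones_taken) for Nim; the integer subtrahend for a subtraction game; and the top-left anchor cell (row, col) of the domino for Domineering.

H's best at [#./#./../../..]: H30

[#./#./../../..] H move#1: H20:-1/#./#./##/../.., H30:+1/#./#./../##/..*, H40:-1/#./#./../../##
[#./#./../##/..] V move#2: V01:-1/##/##/../##/..*, V11:-1/#./##/.#/##/..
[##/##/../##/..] H move#3: H20:+1/##/##/##/##/..*, H40:+1/##/##/../##/##
[##/##/##/##/..] end (terminal -1, V#4); searched #./#./../../.. to 10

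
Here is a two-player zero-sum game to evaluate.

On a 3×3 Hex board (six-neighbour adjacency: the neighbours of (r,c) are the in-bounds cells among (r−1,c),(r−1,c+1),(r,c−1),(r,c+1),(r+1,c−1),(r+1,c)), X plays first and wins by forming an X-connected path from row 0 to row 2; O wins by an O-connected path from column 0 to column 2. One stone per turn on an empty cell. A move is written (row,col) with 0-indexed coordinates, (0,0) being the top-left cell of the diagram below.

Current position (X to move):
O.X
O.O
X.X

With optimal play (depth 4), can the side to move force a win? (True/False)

X winning at [O.X/O.O/X.X]: True

ply 1, X at O.X/O.O/X.X | (0,1)=-1→OXX/O.O/X.X; (1,1)=+1→O.X/OXO/X.X*; (2,1)=-1→O.X/O.O/XXX
ply 2: O.X/OXO/X.X is terminal -1 (O); from O.X/O.O/X.X depth 4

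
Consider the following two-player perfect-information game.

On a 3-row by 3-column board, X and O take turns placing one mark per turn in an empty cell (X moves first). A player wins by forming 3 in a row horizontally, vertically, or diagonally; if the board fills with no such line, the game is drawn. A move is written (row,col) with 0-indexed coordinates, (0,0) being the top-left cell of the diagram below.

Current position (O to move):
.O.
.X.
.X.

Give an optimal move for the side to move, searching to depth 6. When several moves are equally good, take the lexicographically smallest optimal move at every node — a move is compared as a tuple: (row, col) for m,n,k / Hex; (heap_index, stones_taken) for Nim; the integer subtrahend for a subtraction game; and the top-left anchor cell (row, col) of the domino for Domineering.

O's best at [.O./.X./.X.]: (0,0)

p1 O@[.O./.X./.X.]: (0,0)[OO./.X./.X.]+0* (0,2)[.OO/.X./.X.]+0 (1,0)[.O./OX./.X.]-1 (1,2)[.O./.XO/.X.]-1 (2,0)[.O./.X./OX.]+0 (2,2)[.O./.X./.XO]+0
p2 X@[OO./.X./.X.]: (0,2)[OOX/.X./.X.]+0* (1,0)[OO./XX./.X.]-1 (1,2)[OO./.XX/.X.]-1 (2,0)[OO./.X./XX.]-1 (2,2)[OO./.X./.XX]-1
p3 O@[OOX/.X./.X.]: (1,0)[OOX/OX./.X.]-1 (1,2)[OOX/.XO/.X.]-1 (2,0)[OOX/.X./OX.]+0* (2,2)[OOX/.X./.XO]-1
p4 X@[OOX/.X./OX.]: (1,0)[OOX/XX./OX.]+0* (1,2)[OOX/.XX/OX.]-1 (2,2)[OOX/.X./OXX]-1
p5 O@[OOX/XX./OX.]: (1,2)[OOX/XXO/OX.]+0* (2,2)[OOX/XX./OXO]-1
p6 X@[OOX/XXO/OX.]: (2,2)[OOX/XXO/OXX]+0*
p7 O@[OOX/XXO/OXX] terminal +0; root [.O./.X./.X.] d6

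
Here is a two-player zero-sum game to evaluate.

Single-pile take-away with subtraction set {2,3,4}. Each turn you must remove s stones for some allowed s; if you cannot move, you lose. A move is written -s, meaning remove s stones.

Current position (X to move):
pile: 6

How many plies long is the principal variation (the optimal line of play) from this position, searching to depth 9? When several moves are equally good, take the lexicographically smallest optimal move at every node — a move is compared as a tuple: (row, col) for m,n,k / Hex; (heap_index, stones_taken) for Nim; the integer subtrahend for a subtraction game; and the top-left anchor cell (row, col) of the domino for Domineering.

PV length from [6]: 2 plies

p1 X@[6]: -2[4]-1* -3[3]-1 -4[2]-1
p2 O@[4]: -2[2]-1 -3[1]+1* -4[0]+1
p3 X@[1] terminal -1; root [6] d9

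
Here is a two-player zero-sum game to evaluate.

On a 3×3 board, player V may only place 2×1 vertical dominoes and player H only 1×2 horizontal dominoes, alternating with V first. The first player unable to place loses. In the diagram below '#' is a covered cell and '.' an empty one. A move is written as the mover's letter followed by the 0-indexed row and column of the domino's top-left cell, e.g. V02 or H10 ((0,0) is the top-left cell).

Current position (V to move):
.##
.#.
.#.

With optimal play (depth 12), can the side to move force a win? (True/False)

V winning at [.##/.#./.#.]: True

ply 1, V at .##/.#./.#. | V00=+1→###/##./.#.*; V10=+1→.##/##./##.; V12=+1→.##/.##/.##
ply 2: ###/##./.#. is terminal -1 (H); from .##/.#./.#. depth 12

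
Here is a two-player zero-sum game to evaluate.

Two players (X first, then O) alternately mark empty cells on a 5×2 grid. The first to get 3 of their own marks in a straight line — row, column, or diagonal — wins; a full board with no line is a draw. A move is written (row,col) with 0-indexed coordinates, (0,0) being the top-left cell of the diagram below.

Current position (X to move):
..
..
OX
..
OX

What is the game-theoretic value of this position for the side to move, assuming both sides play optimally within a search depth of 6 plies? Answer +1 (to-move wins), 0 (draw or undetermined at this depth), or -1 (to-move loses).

value(../../OX/../OX, X) = +1

[../../OX/../OX] X move#1: (0,0):-1/X./../OX/../OX, (0,1):-1/.X/../OX/../OX, (1,0):-1/../X./OX/../OX, (1,1):-1/../.X/OX/../OX, (3,0):+0/../../OX/X./OX, (3,1):+1/../../OX/.X/OX*
[../../OX/.X/OX] end (terminal -1, O#2); searched ../../OX/../OX to 6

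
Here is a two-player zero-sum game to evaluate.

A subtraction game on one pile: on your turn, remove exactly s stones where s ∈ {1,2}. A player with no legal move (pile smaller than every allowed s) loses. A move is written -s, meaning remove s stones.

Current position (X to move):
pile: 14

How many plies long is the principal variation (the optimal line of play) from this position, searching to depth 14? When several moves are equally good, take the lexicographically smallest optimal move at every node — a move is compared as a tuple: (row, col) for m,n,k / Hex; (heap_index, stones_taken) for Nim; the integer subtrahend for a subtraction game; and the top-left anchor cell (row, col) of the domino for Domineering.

PV length from [14]: 9 plies

p1 X@[14]: -1[13]-1 -2[12]+1*
p2 O@[12]: -1[11]-1* -2[10]-1
p3 X@[11]: -1[10]-1 -2[9]+1*
p4 O@[9]: -1[8]-1* -2[7]-1
p5 X@[8]: -1[7]-1 -2[6]+1*
p6 O@[6]: -1[5]-1* -2[4]-1
p7 X@[5]: -1[4]-1 -2[3]+1*
p8 O@[3]: -1[2]-1* -2[1]-1
p9 X@[2]: -1[1]-1 -2[0]+1*
p10 O@[0] terminal -1; root [14] d14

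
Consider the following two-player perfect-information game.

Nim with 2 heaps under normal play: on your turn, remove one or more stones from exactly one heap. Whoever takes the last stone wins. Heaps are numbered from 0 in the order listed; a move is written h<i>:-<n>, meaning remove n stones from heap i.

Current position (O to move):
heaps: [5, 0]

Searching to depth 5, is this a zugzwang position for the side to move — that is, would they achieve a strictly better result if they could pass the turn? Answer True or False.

[(5,0)] O move#1: h0:-1:-1/(4,0), h0:-2:-1/(3,0), h0:-3:-1/(2,0), h0:-4:-1/(1,0), h0:-5:+1/(0,0)*
[(0,0)] end (terminal -1, X#2); searched (5,0) to 5
suppose O passes — search the same position with X to move:
pass> [(5,0)] X move#1: h0:-1:-1/(4,0), h0:-2:-1/(3,0), h0:-3:-1/(2,0), h0:-4:-1/(1,0), h0:-5:+1/(0,0)*
pass> [(0,0)] end (terminal -1, O#2); searched (5,0) to 5
for O: play +1, pass -1

zugzwang((5,0), O) = False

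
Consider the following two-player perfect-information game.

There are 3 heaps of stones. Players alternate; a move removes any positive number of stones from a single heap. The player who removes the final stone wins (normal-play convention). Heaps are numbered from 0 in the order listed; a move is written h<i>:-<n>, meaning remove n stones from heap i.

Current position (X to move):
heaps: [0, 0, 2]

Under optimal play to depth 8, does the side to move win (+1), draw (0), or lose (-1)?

value((0,0,2), X) = +1

[(0,0,2)] X move#1: h2:-1:-1/(0,0,1), h2:-2:+1/(0,0,0)*
[(0,0,0)] end (terminal -1, O#2); searched (0,0,2) to 8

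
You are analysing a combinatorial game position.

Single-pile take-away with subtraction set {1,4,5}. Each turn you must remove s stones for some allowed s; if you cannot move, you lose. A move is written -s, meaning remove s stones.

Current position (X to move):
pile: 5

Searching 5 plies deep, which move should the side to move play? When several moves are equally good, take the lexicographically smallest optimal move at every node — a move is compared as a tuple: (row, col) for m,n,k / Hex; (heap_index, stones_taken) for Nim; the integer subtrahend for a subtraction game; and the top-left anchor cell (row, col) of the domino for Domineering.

ply 1, X at 5 | -1=-1→4; -4=-1→1; -5=+1→0*
ply 2: 0 is terminal -1 (O); from 5 depth 5

X's best at [5]: -5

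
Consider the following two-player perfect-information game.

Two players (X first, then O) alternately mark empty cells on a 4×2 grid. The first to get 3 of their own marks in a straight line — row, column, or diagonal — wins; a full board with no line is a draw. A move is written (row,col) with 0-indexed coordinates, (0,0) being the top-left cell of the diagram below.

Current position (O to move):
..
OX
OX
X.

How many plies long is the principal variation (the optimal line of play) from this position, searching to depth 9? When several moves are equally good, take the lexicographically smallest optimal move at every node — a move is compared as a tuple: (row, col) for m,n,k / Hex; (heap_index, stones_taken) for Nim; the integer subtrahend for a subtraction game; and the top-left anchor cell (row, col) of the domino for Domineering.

PV length from [../OX/OX/X.]: 1 ply

p1 O@[../OX/OX/X.]: (0,0)[O./OX/OX/X.]+1* (0,1)[.O/OX/OX/X.]-1 (3,1)[../OX/OX/XO]-1
p2 X@[O./OX/OX/X.] terminal -1; root [../OX/OX/X.] d9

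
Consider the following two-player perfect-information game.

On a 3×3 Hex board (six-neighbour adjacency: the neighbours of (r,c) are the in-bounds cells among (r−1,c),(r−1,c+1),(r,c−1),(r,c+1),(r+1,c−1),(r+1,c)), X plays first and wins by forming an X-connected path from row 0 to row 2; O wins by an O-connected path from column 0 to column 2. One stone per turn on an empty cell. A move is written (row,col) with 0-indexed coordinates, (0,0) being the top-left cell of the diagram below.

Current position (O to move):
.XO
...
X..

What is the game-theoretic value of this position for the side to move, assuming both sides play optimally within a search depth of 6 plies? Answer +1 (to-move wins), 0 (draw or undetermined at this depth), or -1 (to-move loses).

value(.XO/.../X.., O) = -1

p1 O@[.XO/.../X..]: (0,0)[OXO/.../X..]-1* (1,0)[.XO/O../X..]-1 (1,1)[.XO/.O./X..]-1 (1,2)[.XO/..O/X..]-1 (2,1)[.XO/.../XO.]-1 (2,2)[.XO/.../X.O]-1
p2 X@[OXO/.../X..]: (1,0)[OXO/X../X..]+1* (1,1)[OXO/.X./X..]+1 (1,2)[OXO/..X/X..]+1 (2,1)[OXO/.../XX.]+1 (2,2)[OXO/.../X.X]+1
p3 O@[OXO/X../X..] terminal -1; root [.XO/.../X..] d6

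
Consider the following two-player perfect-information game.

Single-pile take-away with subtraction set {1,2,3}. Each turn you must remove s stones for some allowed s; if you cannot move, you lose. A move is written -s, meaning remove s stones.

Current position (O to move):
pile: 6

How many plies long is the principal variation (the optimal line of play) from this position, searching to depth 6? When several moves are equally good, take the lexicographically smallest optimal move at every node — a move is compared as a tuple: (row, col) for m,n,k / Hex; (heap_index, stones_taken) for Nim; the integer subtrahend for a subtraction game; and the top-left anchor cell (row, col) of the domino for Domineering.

[6] O move#1: -1:-1/5, -2:+1/4*, -3:-1/3
[4] X move#2: -1:-1/3*, -2:-1/2, -3:-1/1
[3] O move#3: -1:-1/2, -2:-1/1, -3:+1/0*
[0] end (terminal -1, X#4); searched 6 to 6

PV length from [6]: 3 plies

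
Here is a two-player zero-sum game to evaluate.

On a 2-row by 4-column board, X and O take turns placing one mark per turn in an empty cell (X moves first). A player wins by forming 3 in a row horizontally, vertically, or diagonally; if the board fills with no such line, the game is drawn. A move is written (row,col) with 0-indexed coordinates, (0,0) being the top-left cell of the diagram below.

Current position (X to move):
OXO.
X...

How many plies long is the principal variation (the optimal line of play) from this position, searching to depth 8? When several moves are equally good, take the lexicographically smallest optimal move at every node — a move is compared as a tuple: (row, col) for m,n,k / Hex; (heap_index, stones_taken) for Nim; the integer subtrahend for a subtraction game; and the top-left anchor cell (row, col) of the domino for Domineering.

PV length from [OXO./X...]: 4 plies

ply 1, X at OXO./X... | (0,3)=+0→OXOX/X...*; (1,1)=+0→OXO./XX..; (1,2)=+0→OXO./X.X.; (1,3)=+0→OXO./X..X
ply 2, O at OXOX/X... | (1,1)=+0→OXOX/XO..*; (1,2)=+0→OXOX/X.O.; (1,3)=+0→OXOX/X..O
ply 3, X at OXOX/XO.. | (1,2)=+0→OXOX/XOX.*; (1,3)=+0→OXOX/XO.X
ply 4, O at OXOX/XOX. | (1,3)=+0→OXOX/XOXO*
ply 5: OXOX/XOXO is terminal +0 (X); from OXO./X... depth 8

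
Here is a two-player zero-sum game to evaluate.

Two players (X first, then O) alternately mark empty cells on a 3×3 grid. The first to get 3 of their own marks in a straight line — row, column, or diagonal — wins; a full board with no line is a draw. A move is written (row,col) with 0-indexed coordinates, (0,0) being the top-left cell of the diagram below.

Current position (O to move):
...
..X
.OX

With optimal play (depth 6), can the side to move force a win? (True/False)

[.../..X/.OX] O move#1: (0,0):-1/O../..X/.OX*, (0,1):-1/.O./..X/.OX, (0,2):-1/..O/..X/.OX, (1,0):-1/.../O.X/.OX, (1,1):-1/.../.OX/.OX, (2,0):-1/.../..X/OOX
[O../..X/.OX] X move#2: (0,1):+0/OX./..X/.OX, (0,2):+1/O.X/..X/.OX*, (1,0):+1/O../X.X/.OX, (1,1):+1/O../.XX/.OX, (2,0):+0/O../..X/XOX
[O.X/..X/.OX] end (terminal -1, O#3); searched .../..X/.OX to 6

O winning at [.../..X/.OX]: False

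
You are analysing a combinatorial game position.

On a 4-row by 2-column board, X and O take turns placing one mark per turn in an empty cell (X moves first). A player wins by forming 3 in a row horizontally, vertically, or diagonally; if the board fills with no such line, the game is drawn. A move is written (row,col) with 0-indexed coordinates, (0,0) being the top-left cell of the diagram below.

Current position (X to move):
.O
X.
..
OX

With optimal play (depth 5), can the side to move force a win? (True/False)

X winning at [.O/X./../OX]: False

p1 X@[.O/X./../OX]: (0,0)[XO/X./../OX]+0* (1,1)[.O/XX/../OX]+0 (2,0)[.O/X./X./OX]+0 (2,1)[.O/X./.X/OX]+0
p2 O@[XO/X./../OX]: (1,1)[XO/XO/../OX]-1 (2,0)[XO/X./O./OX]+0* (2,1)[XO/X./.O/OX]-1
p3 X@[XO/X./O./OX]: (1,1)[XO/XX/O./OX]+0* (2,1)[XO/X./OX/OX]+0
p4 O@[XO/XX/O./OX]: (2,1)[XO/XX/OO/OX]+0*
p5 X@[XO/XX/OO/OX] terminal +0; root [.O/X./../OX] d5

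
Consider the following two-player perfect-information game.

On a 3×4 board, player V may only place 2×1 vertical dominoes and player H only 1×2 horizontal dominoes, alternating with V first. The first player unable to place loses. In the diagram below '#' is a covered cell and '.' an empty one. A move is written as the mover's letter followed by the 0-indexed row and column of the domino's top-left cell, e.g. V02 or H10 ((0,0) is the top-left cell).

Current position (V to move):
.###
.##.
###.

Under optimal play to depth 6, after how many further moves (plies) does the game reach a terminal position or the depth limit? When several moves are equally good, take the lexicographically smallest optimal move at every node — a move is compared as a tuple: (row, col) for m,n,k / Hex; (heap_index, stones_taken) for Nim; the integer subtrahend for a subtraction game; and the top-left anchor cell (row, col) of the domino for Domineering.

PV length from [.###/.##./###.]: 1 ply

p1 V@[.###/.##./###.]: V00[####/###./###.]+1* V13[.###/.###/####]+1
p2 H@[####/###./###.] terminal -1; root [.###/.##./###.] d6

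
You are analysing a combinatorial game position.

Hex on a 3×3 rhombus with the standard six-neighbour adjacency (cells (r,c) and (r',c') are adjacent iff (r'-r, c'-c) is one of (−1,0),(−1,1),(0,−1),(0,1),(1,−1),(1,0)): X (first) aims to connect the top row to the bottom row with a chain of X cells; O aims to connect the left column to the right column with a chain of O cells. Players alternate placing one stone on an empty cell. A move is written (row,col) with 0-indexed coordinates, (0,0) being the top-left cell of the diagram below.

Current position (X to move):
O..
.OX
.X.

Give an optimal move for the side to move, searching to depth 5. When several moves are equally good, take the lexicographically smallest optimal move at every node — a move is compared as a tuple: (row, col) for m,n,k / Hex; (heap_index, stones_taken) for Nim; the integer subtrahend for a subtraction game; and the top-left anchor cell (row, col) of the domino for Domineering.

p1 X@[O../.OX/.X.]: (0,1)[OX./.OX/.X.]-1 (0,2)[O.X/.OX/.X.]+1* (1,0)[O../XOX/.X.]-1 (2,0)[O../.OX/XX.]-1 (2,2)[O../.OX/.XX]-1
p2 O@[O.X/.OX/.X.] terminal -1; root [O../.OX/.X.] d5

X's best at [O../.OX/.X.]: (0,2)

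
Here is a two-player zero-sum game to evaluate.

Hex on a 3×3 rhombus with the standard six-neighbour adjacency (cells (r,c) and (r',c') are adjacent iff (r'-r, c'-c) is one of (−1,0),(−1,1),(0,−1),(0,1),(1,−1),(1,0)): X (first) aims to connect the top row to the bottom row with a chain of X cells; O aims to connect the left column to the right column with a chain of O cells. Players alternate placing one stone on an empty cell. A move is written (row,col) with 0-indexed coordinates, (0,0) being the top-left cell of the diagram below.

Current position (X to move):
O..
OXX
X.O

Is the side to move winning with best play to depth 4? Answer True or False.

p1 X@[O../OXX/X.O]: (0,1)[OX./OXX/X.O]+1* (0,2)[O.X/OXX/X.O]+1 (2,1)[O../OXX/XXO]+1
p2 O@[OX./OXX/X.O] terminal -1; root [O../OXX/X.O] d4

X winning at [O../OXX/X.O]: True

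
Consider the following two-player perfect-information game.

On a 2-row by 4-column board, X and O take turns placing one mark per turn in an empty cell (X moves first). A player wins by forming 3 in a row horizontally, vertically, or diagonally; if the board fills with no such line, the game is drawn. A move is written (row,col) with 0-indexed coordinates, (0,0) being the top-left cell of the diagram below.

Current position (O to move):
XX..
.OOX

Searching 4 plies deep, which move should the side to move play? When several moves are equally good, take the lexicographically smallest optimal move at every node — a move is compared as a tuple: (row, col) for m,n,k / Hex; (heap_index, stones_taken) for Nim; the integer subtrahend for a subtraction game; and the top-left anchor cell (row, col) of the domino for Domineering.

O's best at [XX../.OOX]: (1,0)

[XX../.OOX] O move#1: (0,2):+0/XXO./.OOX, (0,3):-1/XX.O/.OOX, (1,0):+1/XX../OOOX*
[XX../OOOX] end (terminal -1, X#2); searched XX../.OOX to 4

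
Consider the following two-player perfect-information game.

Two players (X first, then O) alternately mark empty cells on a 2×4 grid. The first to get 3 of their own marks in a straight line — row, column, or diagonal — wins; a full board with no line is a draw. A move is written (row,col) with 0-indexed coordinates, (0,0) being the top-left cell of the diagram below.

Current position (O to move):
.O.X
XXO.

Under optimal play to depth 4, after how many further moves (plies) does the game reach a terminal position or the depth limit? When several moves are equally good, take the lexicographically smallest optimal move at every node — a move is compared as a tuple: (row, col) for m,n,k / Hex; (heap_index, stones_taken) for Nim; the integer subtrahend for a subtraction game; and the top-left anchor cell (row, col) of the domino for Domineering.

ply 1, O at .O.X/XXO. | (0,0)=+0→OO.X/XXO.*; (0,2)=+0→.OOX/XXO.; (1,3)=+0→.O.X/XXOO
ply 2, X at OO.X/XXO. | (0,2)=+0→OOXX/XXO.*; (1,3)=-1→OO.X/XXOX
ply 3, O at OOXX/XXO. | (1,3)=+0→OOXX/XXOO*
ply 4: OOXX/XXOO is terminal +0 (X); from .O.X/XXO. depth 4

PV length from [.O.X/XXO.]: 3 plies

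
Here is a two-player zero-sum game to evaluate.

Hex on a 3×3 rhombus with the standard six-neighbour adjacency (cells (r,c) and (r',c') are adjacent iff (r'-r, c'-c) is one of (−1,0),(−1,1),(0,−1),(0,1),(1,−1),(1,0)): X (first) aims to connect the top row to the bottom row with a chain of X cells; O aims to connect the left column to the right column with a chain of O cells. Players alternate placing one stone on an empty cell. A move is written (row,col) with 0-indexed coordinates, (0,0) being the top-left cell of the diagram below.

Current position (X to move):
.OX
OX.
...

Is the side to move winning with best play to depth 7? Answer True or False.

p1 X@[.OX/OX./...]: (0,0)[XOX/OX./...]+1* (1,2)[.OX/OXX/...]+1 (2,0)[.OX/OX./X..]+1 (2,1)[.OX/OX./.X.]+1 (2,2)[.OX/OX./..X]+1
p2 O@[XOX/OX./...]: (1,2)[XOX/OXO/...]-1* (2,0)[XOX/OX./O..]-1 (2,1)[XOX/OX./.O.]-1 (2,2)[XOX/OX./..O]-1
p3 X@[XOX/OXO/...]: (2,0)[XOX/OXO/X..]+1* (2,1)[XOX/OXO/.X.]+1 (2,2)[XOX/OXO/..X]+1
p4 O@[XOX/OXO/X..] terminal -1; root [.OX/OX./...] d7

X winning at [.OX/OX./...]: True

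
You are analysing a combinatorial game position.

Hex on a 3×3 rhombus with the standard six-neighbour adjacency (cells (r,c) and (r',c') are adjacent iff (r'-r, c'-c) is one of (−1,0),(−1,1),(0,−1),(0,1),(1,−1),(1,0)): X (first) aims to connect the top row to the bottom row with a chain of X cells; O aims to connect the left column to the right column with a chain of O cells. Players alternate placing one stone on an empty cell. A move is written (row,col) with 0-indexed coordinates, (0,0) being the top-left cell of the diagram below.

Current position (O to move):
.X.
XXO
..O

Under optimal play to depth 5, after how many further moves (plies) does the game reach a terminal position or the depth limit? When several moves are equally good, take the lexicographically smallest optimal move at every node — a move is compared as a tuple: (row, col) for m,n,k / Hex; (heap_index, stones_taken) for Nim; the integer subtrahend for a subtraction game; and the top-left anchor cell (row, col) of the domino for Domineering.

[.X./XXO/..O] O move#1: (0,0):-1/OX./XXO/..O*, (0,2):-1/.XO/XXO/..O, (2,0):-1/.X./XXO/O.O, (2,1):-1/.X./XXO/.OO
[OX./XXO/..O] X move#2: (0,2):+1/OXX/XXO/..O*, (2,0):+1/OX./XXO/X.O, (2,1):+1/OX./XXO/.XO
[OXX/XXO/..O] O move#3: (2,0):-1/OXX/XXO/O.O*, (2,1):-1/OXX/XXO/.OO
[OXX/XXO/O.O] X move#4: (2,1):+1/OXX/XXO/OXO*
[OXX/XXO/OXO] end (terminal -1, O#5); searched .X./XXO/..O to 5

PV length from [.X./XXO/..O]: 4 plies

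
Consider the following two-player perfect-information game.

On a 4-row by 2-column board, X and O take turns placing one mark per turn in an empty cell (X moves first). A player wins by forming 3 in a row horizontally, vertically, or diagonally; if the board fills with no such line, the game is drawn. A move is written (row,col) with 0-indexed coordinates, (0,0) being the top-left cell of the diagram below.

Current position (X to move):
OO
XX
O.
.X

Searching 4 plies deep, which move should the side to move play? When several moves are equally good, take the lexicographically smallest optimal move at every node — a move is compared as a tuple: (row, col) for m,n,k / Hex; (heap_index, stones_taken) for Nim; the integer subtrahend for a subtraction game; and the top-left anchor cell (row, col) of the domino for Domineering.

X's best at [OO/XX/O./.X]: (2,1)

p1 X@[OO/XX/O./.X]: (2,1)[OO/XX/OX/.X]+1* (3,0)[OO/XX/O./XX]+0
p2 O@[OO/XX/OX/.X] terminal -1; root [OO/XX/O./.X] d4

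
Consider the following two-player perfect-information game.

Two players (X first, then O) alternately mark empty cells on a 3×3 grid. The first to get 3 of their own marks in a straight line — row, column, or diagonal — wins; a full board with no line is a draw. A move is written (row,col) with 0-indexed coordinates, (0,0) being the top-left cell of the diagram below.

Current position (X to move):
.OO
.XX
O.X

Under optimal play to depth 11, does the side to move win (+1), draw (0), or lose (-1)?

[.OO/.XX/O.X] X move#1: (0,0):+1/XOO/.XX/O.X*, (1,0):+1/.OO/XXX/O.X, (2,1):-1/.OO/.XX/OXX
[XOO/.XX/O.X] end (terminal -1, O#2); searched .OO/.XX/O.X to 11

value(.OO/.XX/O.X, X) = +1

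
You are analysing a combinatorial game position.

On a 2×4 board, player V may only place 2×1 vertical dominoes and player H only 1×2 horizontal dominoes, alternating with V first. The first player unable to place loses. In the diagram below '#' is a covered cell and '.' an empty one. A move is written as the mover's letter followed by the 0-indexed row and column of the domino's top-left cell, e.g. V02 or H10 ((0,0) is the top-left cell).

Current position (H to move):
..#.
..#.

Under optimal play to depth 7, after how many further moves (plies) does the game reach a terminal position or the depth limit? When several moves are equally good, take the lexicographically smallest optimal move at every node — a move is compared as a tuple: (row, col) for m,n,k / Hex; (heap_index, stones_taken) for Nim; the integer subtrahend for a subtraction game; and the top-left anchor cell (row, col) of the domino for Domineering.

p1 H@[..#./..#.]: H00[###./..#.]+1* H10[..#./###.]+1
p2 V@[###./..#.]: V03[####/..##]-1*
p3 H@[####/..##]: H10[####/####]+1*
p4 V@[####/####] terminal -1; root [..#./..#.] d7

PV length from [..#./..#.]: 3 plies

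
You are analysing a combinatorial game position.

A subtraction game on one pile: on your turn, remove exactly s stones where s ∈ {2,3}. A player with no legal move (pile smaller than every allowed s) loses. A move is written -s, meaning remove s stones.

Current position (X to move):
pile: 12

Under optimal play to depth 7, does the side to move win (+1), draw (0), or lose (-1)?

value(12, X) = +1

ply 1, X at 12 | -2=+1→10*; -3=-1→9
ply 2, O at 10 | -2=-1→8*; -3=-1→7
ply 3, X at 8 | -2=+1→6*; -3=+1→5
ply 4, O at 6 | -2=-1→4*; -3=-1→3
ply 5, X at 4 | -2=-1→2; -3=+1→1*
ply 6: 1 is terminal -1 (O); from 12 depth 7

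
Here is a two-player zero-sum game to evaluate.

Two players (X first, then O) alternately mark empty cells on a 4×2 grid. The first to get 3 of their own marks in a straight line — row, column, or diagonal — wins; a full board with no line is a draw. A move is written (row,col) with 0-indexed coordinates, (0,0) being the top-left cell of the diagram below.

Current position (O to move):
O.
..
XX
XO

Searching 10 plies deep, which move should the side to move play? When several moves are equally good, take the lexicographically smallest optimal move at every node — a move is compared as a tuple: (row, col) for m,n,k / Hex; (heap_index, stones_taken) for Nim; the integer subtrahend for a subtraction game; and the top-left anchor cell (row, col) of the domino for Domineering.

O's best at [O./../XX/XO]: (1,0)

ply 1, O at O./../XX/XO | (0,1)=-1→OO/../XX/XO; (1,0)=+0→O./O./XX/XO*; (1,1)=-1→O./.O/XX/XO
ply 2, X at O./O./XX/XO | (0,1)=+0→OX/O./XX/XO*; (1,1)=+0→O./OX/XX/XO
ply 3, O at OX/O./XX/XO | (1,1)=+0→OX/OO/XX/XO*
ply 4: OX/OO/XX/XO is terminal +0 (X); from O./../XX/XO depth 10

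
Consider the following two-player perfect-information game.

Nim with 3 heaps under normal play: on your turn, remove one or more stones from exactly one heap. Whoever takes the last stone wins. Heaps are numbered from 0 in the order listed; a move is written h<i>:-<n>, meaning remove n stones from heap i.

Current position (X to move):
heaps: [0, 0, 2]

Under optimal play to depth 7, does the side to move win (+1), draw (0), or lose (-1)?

value((0,0,2), X) = +1

p1 X@[(0,0,2)]: h2:-1[(0,0,1)]-1 h2:-2[(0,0,0)]+1*
p2 O@[(0,0,0)] terminal -1; root [(0,0,2)] d7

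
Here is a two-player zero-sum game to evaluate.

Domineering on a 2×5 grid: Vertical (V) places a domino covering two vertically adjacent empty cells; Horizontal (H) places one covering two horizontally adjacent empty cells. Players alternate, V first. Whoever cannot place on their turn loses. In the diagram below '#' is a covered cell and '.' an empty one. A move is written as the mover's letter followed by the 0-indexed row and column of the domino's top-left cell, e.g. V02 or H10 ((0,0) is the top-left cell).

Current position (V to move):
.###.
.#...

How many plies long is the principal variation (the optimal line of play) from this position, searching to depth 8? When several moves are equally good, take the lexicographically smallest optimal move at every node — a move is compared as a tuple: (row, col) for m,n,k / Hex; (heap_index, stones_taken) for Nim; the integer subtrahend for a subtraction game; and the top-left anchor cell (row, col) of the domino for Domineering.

PV length from [.###./.#...]: 3 plies

p1 V@[.###./.#...]: V00[####./##...]-1 V04[.####/.#..#]+1*
p2 H@[.####/.#..#]: H12[.####/.####]-1*
p3 V@[.####/.####]: V00[#####/#####]+1*
p4 H@[#####/#####] terminal -1; root [.###./.#...] d8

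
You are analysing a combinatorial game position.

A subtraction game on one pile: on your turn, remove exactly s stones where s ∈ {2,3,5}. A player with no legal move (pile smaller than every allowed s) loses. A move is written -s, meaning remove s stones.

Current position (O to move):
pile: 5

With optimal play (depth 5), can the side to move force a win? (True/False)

O winning at [5]: True

[5] O move#1: -2:-1/3, -3:-1/2, -5:+1/0*
[0] end (terminal -1, X#2); searched 5 to 5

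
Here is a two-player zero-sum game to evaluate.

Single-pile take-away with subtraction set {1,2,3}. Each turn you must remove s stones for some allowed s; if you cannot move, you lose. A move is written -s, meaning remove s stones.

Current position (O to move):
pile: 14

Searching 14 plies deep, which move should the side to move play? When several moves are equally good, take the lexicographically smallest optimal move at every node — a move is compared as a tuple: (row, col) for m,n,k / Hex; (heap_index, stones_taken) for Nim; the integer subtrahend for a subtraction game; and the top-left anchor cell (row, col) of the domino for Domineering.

[14] O move#1: -1:-1/13, -2:+1/12*, -3:-1/11
[12] X move#2: -1:-1/11*, -2:-1/10, -3:-1/9
[11] O move#3: -1:-1/10, -2:-1/9, -3:+1/8*
[8] X move#4: -1:-1/7*, -2:-1/6, -3:-1/5
[7] O move#5: -1:-1/6, -2:-1/5, -3:+1/4*
[4] X move#6: -1:-1/3*, -2:-1/2, -3:-1/1
[3] O move#7: -1:-1/2, -2:-1/1, -3:+1/0*
[0] end (terminal -1, X#8); searched 14 to 14

O's best at [14]: -2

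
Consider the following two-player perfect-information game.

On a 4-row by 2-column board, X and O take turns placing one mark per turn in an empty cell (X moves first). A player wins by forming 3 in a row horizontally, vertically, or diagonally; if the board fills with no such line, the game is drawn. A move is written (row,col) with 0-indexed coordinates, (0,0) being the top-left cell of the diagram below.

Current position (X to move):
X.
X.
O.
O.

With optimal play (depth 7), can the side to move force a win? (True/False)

[X./X./O./O.] X move#1: (0,1):+0/XX/X./O./O.*, (1,1):+0/X./XX/O./O., (2,1):+0/X./X./OX/O., (3,1):+0/X./X./O./OX
[XX/X./O./O.] O move#2: (1,1):+0/XX/XO/O./O.*, (2,1):+0/XX/X./OO/O., (3,1):+0/XX/X./O./OO
[XX/XO/O./O.] X move#3: (2,1):+0/XX/XO/OX/O.*, (3,1):+0/XX/XO/O./OX
[XX/XO/OX/O.] O move#4: (3,1):+0/XX/XO/OX/OO*
[XX/XO/OX/OO] end (terminal +0, X#5); searched X./X./O./O. to 7

X winning at [X./X./O./O.]: False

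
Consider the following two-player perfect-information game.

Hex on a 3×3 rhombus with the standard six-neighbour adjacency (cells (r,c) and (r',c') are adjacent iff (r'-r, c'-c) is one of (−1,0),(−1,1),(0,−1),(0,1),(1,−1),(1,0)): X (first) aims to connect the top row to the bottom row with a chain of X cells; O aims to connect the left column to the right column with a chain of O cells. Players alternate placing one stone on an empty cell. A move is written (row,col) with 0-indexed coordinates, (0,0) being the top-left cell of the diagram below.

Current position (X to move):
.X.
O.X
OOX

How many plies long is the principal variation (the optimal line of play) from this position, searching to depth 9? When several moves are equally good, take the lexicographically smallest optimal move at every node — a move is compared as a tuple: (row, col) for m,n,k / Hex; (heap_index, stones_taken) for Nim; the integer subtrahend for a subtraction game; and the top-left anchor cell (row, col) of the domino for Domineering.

PV length from [.X./O.X/OOX]: 3 plies

p1 X@[.X./O.X/OOX]: (0,0)[XX./O.X/OOX]+1* (0,2)[.XX/O.X/OOX]+1 (1,1)[.X./OXX/OOX]+1
p2 O@[XX./O.X/OOX]: (0,2)[XXO/O.X/OOX]-1* (1,1)[XX./OOX/OOX]-1
p3 X@[XXO/O.X/OOX]: (1,1)[XXO/OXX/OOX]+1*
p4 O@[XXO/OXX/OOX] terminal -1; root [.X./O.X/OOX] d9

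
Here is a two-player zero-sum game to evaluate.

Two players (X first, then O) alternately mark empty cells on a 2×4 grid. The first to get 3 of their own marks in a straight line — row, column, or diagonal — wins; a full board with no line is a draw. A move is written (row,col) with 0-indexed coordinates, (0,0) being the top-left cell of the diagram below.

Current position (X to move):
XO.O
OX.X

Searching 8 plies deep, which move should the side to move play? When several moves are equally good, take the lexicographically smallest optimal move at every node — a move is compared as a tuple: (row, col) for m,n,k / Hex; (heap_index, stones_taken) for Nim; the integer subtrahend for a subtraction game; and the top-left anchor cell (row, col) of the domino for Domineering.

p1 X@[XO.O/OX.X]: (0,2)[XOXO/OX.X]+0 (1,2)[XO.O/OXXX]+1*
p2 O@[XO.O/OXXX] terminal -1; root [XO.O/OX.X] d8

X's best at [XO.O/OX.X]: (1,2)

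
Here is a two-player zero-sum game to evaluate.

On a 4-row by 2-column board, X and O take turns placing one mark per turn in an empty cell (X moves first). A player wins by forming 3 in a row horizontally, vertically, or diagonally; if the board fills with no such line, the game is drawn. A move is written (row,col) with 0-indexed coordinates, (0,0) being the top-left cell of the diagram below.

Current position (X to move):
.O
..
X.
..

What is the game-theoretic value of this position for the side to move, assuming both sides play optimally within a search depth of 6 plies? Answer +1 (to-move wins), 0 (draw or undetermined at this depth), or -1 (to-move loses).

value(.O/../X./.., X) = +1

p1 X@[.O/../X./..]: (0,0)[XO/../X./..]+0 (1,0)[.O/X./X./..]+1* (1,1)[.O/.X/X./..]+0 (2,1)[.O/../XX/..]+0 (3,0)[.O/../X./X.]+0 (3,1)[.O/../X./.X]+0
p2 O@[.O/X./X./..]: (0,0)[OO/X./X./..]-1* (1,1)[.O/XO/X./..]-1 (2,1)[.O/X./XO/..]-1 (3,0)[.O/X./X./O.]-1 (3,1)[.O/X./X./.O]-1
p3 X@[OO/X./X./..]: (1,1)[OO/XX/X./..]+0 (2,1)[OO/X./XX/..]+0 (3,0)[OO/X./X./X.]+1* (3,1)[OO/X./X./.X]+0
p4 O@[OO/X./X./X.] terminal -1; root [.O/../X./..] d6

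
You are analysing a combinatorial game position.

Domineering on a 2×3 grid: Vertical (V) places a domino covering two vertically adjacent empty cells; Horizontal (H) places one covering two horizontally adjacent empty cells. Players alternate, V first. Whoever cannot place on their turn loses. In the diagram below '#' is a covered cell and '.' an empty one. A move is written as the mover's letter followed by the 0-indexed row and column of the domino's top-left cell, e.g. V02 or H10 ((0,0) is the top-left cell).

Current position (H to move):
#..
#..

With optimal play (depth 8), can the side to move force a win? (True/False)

H winning at [#../#..]: True

[#../#..] H move#1: H01:+1/###/#..*, H11:+1/#../###
[###/#..] end (terminal -1, V#2); searched #../#.. to 8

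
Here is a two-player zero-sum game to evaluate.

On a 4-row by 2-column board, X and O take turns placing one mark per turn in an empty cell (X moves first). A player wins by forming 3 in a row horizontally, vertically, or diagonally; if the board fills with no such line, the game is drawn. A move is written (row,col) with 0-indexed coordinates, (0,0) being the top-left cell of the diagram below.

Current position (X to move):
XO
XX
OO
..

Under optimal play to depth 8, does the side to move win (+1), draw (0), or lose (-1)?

value(XO/XX/OO/.., X) = 0

[XO/XX/OO/..] X move#1: (3,0):+0/XO/XX/OO/X.*, (3,1):+0/XO/XX/OO/.X
[XO/XX/OO/X.] O move#2: (3,1):+0/XO/XX/OO/XO*
[XO/XX/OO/XO] end (terminal +0, X#3); searched XO/XX/OO/.. to 8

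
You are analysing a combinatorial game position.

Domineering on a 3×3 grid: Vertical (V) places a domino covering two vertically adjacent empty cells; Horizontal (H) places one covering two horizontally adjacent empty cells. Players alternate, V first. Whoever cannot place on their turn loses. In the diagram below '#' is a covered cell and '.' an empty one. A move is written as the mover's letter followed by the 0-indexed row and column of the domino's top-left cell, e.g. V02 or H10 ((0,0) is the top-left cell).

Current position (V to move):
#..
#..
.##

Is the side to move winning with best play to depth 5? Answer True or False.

ply 1, V at #../#../.## | V01=+1→##./##./.##*; V02=+1→#.#/#.#/.##
ply 2: ##./##./.## is terminal -1 (H); from #../#../.## depth 5

V winning at [#../#../.##]: True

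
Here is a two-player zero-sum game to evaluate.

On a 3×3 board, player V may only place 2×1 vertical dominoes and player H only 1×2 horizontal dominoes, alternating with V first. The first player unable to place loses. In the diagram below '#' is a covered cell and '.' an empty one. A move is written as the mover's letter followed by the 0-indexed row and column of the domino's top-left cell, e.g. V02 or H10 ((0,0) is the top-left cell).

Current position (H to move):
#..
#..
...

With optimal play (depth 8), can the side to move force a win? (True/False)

ply 1, H at #../#../... | H01=-1→###/#../...; H11=+1→#../###/...*; H20=-1→#../#../##.; H21=-1→#../#../.##
ply 2: #../###/... is terminal -1 (V); from #../#../... depth 8

H winning at [#../#../...]: True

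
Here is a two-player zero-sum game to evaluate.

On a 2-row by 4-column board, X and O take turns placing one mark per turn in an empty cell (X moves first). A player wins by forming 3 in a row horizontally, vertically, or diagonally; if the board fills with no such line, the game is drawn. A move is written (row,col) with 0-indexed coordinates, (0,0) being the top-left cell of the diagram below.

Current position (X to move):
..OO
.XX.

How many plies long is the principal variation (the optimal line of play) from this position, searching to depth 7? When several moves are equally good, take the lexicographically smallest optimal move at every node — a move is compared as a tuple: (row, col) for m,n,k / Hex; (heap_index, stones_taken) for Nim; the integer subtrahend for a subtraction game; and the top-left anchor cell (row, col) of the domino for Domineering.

[..OO/.XX.] X move#1: (0,0):-1/X.OO/.XX., (0,1):+1/.XOO/.XX.*, (1,0):+1/..OO/XXX., (1,3):+1/..OO/.XXX
[.XOO/.XX.] O move#2: (0,0):-1/OXOO/.XX.*, (1,0):-1/.XOO/OXX., (1,3):-1/.XOO/.XXO
[OXOO/.XX.] X move#3: (1,0):+1/OXOO/XXX.*, (1,3):+1/OXOO/.XXX
[OXOO/XXX.] end (terminal -1, O#4); searched ..OO/.XX. to 7

PV length from [..OO/.XX.]: 3 plies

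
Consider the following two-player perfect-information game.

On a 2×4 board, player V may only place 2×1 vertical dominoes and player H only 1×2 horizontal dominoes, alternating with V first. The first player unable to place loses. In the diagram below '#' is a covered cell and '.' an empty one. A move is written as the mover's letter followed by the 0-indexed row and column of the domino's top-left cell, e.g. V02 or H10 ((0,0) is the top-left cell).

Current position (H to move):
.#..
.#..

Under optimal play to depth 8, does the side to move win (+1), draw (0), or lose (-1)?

value(.#../.#.., H) = +1

[.#../.#..] H move#1: H02:+1/.###/.#..*, H12:+1/.#../.###
[.###/.#..] V move#2: V00:-1/####/##..*
[####/##..] H move#3: H12:+1/####/####*
[####/####] end (terminal -1, V#4); searched .#../.#.. to 8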